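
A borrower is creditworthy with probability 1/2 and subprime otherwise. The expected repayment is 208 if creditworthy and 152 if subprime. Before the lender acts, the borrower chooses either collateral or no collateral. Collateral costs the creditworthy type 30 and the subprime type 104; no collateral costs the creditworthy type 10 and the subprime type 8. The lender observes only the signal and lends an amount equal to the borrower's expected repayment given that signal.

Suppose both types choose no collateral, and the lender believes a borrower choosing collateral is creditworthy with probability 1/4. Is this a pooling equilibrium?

On the equilibrium path (no collateral) the lender holds the prior 1/2 and pays 1/2·208 + 1/2·152 = 180. Off-path (collateral) belief 1/4 gives 1/4·208 + 3/4·152 = 166.
Creditworthy: no collateral gives 180 − 10 = 170; collateral gives 166 − 30 = 136. Stays. ✓
Subprime: no collateral gives 180 − 8 = 172; collateral gives 166 − 104 = 62. Stays. ✓
Beliefs are Bayes-consistent on-path and both types best-respond.

Yes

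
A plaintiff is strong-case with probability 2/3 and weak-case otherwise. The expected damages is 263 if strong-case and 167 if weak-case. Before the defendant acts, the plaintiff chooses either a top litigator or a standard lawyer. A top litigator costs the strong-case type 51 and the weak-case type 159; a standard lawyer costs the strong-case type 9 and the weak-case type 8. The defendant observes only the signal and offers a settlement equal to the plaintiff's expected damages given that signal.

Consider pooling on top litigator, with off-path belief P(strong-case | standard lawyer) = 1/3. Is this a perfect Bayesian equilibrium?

On the equilibrium path (top litigator) the defendant holds the prior 2/3 and pays 2/3·263 + 1/3·167 = 231. Off-path (standard lawyer) belief 1/3 gives 1/3·263 + 2/3·167 = 199.
Strong-case: top litigator gives 231 − 51 = 180; standard lawyer gives 199 − 9 = 190. Deviates. ✗
Weak-case: top litigator gives 231 − 159 = 72; standard lawyer gives 199 − 8 = 191. Deviates. ✗

No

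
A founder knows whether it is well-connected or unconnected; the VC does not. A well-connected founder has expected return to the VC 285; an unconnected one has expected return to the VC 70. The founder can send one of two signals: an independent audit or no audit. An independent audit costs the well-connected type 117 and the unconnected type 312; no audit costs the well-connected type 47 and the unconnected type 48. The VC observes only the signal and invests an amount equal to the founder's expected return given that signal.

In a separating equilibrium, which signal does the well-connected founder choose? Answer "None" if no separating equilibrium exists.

Try well-connected → audit, unconnected → no audit:
  If types separate, audit earns payment 285 and no audit earns 70.
  Well-connected: audit gives 285 − 117 = 168; no audit gives 70 − 47 = 23. No deviation. ✓
  Unconnected: no audit gives 70 − 48 = 22; audit gives 285 − 312 = -27. No deviation. ✓
Both hold — the well-connected type sends audit.

audit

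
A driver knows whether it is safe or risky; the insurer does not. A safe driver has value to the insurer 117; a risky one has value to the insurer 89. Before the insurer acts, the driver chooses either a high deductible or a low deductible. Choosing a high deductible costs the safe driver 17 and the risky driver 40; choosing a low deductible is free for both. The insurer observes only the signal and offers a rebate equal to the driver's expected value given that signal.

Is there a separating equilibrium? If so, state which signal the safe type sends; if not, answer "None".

high deductible

Try safe → high deductible, risky → low deductible:
  If types separate, high deductible earns payment 117 and low deductible earns 89.
  Safe: high deductible gives 117 − 17 = 100; low deductible gives 89 − 0 = 89. No deviation. ✓
  Risky: low deductible gives 89 − 0 = 89; high deductible gives 117 − 40 = 77. No deviation. ✓
Both hold — the safe type sends high deductible.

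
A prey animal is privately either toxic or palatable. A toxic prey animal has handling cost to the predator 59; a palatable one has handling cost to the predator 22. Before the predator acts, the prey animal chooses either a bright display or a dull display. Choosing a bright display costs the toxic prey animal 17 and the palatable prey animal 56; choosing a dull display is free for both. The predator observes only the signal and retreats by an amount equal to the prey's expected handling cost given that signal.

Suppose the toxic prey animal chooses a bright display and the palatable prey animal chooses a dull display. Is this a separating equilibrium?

Yes

If types separate, bright display earns payment 59 and dull display earns 22.
Toxic: bright display gives 59 − 17 = 42; dull display gives 22 − 0 = 22. No deviation. ✓
Palatable: dull display gives 22 − 0 = 22; bright display gives 59 − 56 = 3. No deviation. ✓
Both incentive constraints hold.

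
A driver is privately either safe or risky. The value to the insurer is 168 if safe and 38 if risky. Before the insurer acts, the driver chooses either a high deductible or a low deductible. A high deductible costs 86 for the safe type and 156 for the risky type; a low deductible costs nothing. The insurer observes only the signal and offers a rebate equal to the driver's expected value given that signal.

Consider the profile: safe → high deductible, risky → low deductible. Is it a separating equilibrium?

Yes

Under separation the insurer infers type exactly: high deductible → safe (pays 168), low deductible → risky (pays 38).
Safe: high deductible gives 168 − 86 = 82; low deductible gives 38 − 0 = 38. No deviation. ✓
Risky: low deductible gives 38 − 0 = 38; high deductible gives 168 − 156 = 12. No deviation. ✓
Both incentive constraints hold.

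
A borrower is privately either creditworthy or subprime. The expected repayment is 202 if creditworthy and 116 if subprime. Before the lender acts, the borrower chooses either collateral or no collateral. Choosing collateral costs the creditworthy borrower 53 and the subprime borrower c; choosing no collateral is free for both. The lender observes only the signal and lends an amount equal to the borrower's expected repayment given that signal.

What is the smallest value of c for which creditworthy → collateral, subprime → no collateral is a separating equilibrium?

86

Under separation: collateral → creditworthy (pays 202); no collateral → subprime (pays 116).
Creditworthy: 202 − 53 = 149 ≥ 116 − 0 = 116. Holds regardless of c. ✓
Subprime: 116 − 0 ≥ 202 − c, so c ≥ 202 − 116 = 86.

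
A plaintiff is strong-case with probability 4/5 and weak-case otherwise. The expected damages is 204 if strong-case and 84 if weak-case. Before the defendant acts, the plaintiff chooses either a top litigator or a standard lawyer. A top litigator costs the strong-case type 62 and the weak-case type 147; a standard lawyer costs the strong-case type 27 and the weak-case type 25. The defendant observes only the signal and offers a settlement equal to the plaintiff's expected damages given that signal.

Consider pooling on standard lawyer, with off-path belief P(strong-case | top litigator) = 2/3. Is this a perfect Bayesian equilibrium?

Yes

On the equilibrium path (standard lawyer) the defendant holds the prior 4/5 and pays 4/5·204 + 1/5·84 = 180. Off-path (top litigator) belief 2/3 gives 2/3·204 + 1/3·84 = 164.
Strong-case: standard lawyer gives 180 − 27 = 153; top litigator gives 164 − 62 = 102. Stays. ✓
Weak-case: standard lawyer gives 180 − 25 = 155; top litigator gives 164 − 147 = 17. Stays. ✓
Beliefs are Bayes-consistent on-path and both types best-respond.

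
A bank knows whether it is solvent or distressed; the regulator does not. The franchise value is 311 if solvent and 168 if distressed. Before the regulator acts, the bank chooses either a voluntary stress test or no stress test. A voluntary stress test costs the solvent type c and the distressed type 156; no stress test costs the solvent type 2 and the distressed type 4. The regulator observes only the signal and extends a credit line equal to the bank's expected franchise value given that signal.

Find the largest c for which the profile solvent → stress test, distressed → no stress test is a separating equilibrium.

145

Under separation: stress test → solvent (pays 311); no stress test → distressed (pays 168).
Distressed: 168 − 4 = 164 ≥ 311 − 156 = 155. Holds regardless of c. ✓
Solvent: 311 − c ≥ 168 − 2, so c ≤ 311 − 166 = 145.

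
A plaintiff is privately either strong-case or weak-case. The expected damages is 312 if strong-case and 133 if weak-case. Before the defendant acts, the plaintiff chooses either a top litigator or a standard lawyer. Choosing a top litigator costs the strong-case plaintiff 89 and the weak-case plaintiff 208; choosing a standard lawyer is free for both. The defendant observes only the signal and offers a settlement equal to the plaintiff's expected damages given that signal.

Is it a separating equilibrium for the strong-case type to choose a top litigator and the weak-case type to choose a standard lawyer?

Yes

Under separation the defendant infers type exactly: top litigator → strong-case (pays 312), standard lawyer → weak-case (pays 133).
Strong-case: top litigator gives 312 − 89 = 223; standard lawyer gives 133 − 0 = 133. No deviation. ✓
Weak-case: standard lawyer gives 133 − 0 = 133; top litigator gives 312 − 208 = 104. No deviation. ✓
Both incentive constraints hold.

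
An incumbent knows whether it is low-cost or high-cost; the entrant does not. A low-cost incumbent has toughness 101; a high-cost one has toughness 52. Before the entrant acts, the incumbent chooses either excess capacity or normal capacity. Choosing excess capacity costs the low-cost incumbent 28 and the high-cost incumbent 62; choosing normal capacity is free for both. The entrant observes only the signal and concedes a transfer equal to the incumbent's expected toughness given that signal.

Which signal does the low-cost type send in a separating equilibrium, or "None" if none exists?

Try low-cost → excess capacity, high-cost → normal capacity:
  If types separate, excess capacity earns payment 101 and normal capacity earns 52.
  Low-cost: excess capacity gives 101 − 28 = 73; normal capacity gives 52 − 0 = 52. No deviation. ✓
  High-cost: normal capacity gives 52 − 0 = 52; excess capacity gives 101 − 62 = 39. No deviation. ✓
Both hold — the low-cost type sends excess capacity.

excess capacity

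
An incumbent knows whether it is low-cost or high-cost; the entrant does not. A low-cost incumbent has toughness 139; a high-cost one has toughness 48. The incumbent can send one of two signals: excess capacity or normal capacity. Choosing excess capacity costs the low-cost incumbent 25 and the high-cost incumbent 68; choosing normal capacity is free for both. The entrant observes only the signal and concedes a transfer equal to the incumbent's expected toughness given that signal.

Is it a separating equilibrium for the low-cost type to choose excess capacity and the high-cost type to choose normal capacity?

If types separate, excess capacity earns payment 139 and normal capacity earns 48.
Low-cost: excess capacity gives 139 − 25 = 114; normal capacity gives 48 − 0 = 48. No deviation. ✓
High-cost: normal capacity gives 48 − 0 = 48; excess capacity gives 139 − 68 = 71. Would deviate. ✗

No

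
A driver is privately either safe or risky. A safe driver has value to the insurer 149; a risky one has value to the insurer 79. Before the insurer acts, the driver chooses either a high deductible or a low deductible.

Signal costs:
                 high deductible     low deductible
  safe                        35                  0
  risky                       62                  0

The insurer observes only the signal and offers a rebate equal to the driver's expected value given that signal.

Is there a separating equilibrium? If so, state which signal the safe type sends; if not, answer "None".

None

Try safe → high deductible, risky → low deductible:
  If types separate, high deductible earns payment 149 and low deductible earns 79.
  Safe: high deductible gives 149 − 35 = 114; low deductible gives 79 − 0 = 79. No deviation. ✓
  Risky: low deductible gives 79 − 0 = 79; high deductible gives 149 − 62 = 87. Would deviate. ✗
Try safe → low deductible, risky → high deductible:
  If types separate, low deductible earns payment 149 and high deductible earns 79.
  Safe: low deductible gives 149 − 0 = 149; high deductible gives 79 − 35 = 44. No deviation. ✓
  Risky: high deductible gives 79 − 62 = 17; low deductible gives 149 − 0 = 149. Would deviate. ✗
Neither assignment is incentive-compatible.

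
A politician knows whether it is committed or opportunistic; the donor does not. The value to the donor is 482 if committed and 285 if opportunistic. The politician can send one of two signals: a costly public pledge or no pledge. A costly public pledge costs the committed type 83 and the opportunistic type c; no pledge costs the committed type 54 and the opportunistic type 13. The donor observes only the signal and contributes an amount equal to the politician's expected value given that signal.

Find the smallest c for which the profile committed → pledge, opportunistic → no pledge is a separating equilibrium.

Under separation: pledge → committed (pays 482); no pledge → opportunistic (pays 285).
Committed: 482 − 83 = 399 ≥ 285 − 54 = 231. Holds regardless of c. ✓
Opportunistic: 285 − 13 ≥ 482 − c, so c ≥ 482 − 272 = 210.

210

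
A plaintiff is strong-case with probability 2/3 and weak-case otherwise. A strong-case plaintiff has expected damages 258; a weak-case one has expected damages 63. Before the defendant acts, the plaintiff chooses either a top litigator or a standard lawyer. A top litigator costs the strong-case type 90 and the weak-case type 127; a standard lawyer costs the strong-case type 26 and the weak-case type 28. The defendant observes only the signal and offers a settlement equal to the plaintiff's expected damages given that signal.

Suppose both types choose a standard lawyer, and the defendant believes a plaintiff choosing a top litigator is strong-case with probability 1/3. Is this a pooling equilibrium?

At the pooled signal (standard lawyer) the defendant holds the prior 2/3 and pays 2/3·258 + 1/3·63 = 193. Off-path (top litigator) belief 1/3 gives 1/3·258 + 2/3·63 = 128.
Strong-case: standard lawyer gives 193 − 26 = 167; top litigator gives 128 − 90 = 38. Stays. ✓
Weak-case: standard lawyer gives 193 − 28 = 165; top litigator gives 128 − 127 = 1. Stays. ✓

Yes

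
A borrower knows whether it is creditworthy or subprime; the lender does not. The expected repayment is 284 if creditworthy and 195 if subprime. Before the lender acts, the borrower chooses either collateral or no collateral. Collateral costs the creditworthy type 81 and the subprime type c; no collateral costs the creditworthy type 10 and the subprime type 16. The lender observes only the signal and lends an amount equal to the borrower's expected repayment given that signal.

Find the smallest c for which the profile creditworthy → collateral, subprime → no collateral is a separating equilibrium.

Under separation: collateral → creditworthy (pays 284); no collateral → subprime (pays 195).
Creditworthy: 284 − 81 = 203 ≥ 195 − 10 = 185. Holds regardless of c. ✓
Subprime: 195 − 16 ≥ 284 − c, so c ≥ 284 − 179 = 105.

105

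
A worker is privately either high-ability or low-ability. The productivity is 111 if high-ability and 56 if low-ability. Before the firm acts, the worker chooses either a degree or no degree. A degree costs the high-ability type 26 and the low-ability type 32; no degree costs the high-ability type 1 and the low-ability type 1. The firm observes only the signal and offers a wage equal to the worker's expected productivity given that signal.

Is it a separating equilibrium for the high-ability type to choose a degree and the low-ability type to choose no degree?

No

Under separation the firm infers type exactly: degree → high-ability (pays 111), no degree → low-ability (pays 56).
High-ability: degree gives 111 − 26 = 85; no degree gives 56 − 1 = 55. No deviation. ✓
Low-ability: no degree gives 56 − 1 = 55; degree gives 111 − 32 = 79. Would deviate. ✗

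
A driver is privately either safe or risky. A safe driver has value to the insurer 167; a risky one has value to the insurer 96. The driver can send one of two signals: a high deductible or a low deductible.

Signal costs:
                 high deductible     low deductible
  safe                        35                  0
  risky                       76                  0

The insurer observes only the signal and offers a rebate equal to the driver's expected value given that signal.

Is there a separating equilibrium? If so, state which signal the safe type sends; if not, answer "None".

high deductible

Try safe → high deductible, risky → low deductible:
  Under separation the insurer infers type exactly: high deductible → safe (pays 167), low deductible → risky (pays 96).
  Safe: high deductible gives 167 − 35 = 132; low deductible gives 96 − 0 = 96. No deviation. ✓
  Risky: low deductible gives 96 − 0 = 96; high deductible gives 167 − 76 = 91. No deviation. ✓
Both hold — the safe type sends high deductible.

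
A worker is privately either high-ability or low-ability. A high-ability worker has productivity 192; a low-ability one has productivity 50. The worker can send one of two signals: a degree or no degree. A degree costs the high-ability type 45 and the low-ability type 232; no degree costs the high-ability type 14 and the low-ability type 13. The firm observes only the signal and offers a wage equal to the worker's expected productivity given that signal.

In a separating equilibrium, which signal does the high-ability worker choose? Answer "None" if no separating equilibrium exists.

Try high-ability → degree, low-ability → no degree:
  If types separate, degree earns payment 192 and no degree earns 50.
  High-ability: degree gives 192 − 45 = 147; no degree gives 50 − 14 = 36. No deviation. ✓
  Low-ability: no degree gives 50 − 13 = 37; degree gives 192 − 232 = -40. No deviation. ✓
Both hold — the high-ability type sends degree.

degree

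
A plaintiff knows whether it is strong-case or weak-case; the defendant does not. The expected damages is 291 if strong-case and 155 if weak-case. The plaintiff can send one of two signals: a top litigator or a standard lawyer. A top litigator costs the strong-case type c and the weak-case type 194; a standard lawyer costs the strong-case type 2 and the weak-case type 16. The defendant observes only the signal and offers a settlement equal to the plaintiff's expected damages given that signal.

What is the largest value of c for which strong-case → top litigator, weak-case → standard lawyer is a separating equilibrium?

Under separation: top litigator → strong-case (pays 291); standard lawyer → weak-case (pays 155).
Weak-case: 155 − 16 = 139 ≥ 291 − 194 = 97. Holds regardless of c. ✓
Strong-case: 291 − c ≥ 155 − 2, so c ≤ 291 − 153 = 138.

138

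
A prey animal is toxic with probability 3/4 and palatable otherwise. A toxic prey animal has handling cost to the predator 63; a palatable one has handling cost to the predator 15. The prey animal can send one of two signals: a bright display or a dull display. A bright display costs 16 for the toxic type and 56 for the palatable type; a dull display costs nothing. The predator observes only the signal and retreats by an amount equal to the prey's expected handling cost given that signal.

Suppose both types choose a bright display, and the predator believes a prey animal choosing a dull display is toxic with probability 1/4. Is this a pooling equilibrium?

No

At the pooled signal (bright display) the predator holds the prior 3/4 and pays 3/4·63 + 1/4·15 = 51. Off-path (dull display) belief 1/4 gives 1/4·63 + 3/4·15 = 27.
Toxic: bright display gives 51 − 16 = 35; dull display gives 27 − 0 = 27. Stays. ✓
Palatable: bright display gives 51 − 56 = -5; dull display gives 27 − 0 = 27. Deviates. ✗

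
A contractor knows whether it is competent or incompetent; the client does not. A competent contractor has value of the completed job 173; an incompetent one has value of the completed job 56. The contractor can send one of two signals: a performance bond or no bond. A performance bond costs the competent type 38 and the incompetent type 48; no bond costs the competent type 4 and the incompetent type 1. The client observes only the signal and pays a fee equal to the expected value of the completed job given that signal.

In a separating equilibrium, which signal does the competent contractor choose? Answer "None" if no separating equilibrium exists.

None

Try competent → bond, incompetent → no bond:
  Under separation the client infers type exactly: bond → competent (pays 173), no bond → incompetent (pays 56).
  Competent: bond gives 173 − 38 = 135; no bond gives 56 − 4 = 52. No deviation. ✓
  Incompetent: no bond gives 56 − 1 = 55; bond gives 173 − 48 = 125. Would deviate. ✗
Try competent → no bond, incompetent → bond:
  Under separation the client infers type exactly: no bond → competent (pays 173), bond → incompetent (pays 56).
  Competent: no bond gives 173 − 4 = 169; bond gives 56 − 38 = 18. No deviation. ✓
  Incompetent: bond gives 56 − 48 = 8; no bond gives 173 − 1 = 172. Would deviate. ✗
Neither assignment is incentive-compatible.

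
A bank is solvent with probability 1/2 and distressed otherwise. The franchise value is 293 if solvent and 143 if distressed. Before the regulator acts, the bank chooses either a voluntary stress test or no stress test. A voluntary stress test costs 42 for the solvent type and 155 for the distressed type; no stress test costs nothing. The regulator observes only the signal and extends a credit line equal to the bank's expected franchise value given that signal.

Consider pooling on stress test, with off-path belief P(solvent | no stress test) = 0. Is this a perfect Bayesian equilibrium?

No

On the equilibrium path (stress test) the regulator holds the prior 1/2 and pays 1/2·293 + 1/2·143 = 218. Off-path (no stress test) belief 0 gives 0·293 + 1·143 = 143.
Solvent: stress test gives 218 − 42 = 176; no stress test gives 143 − 0 = 143. Stays. ✓
Distressed: stress test gives 218 − 155 = 63; no stress test gives 143 − 0 = 143. Deviates. ✗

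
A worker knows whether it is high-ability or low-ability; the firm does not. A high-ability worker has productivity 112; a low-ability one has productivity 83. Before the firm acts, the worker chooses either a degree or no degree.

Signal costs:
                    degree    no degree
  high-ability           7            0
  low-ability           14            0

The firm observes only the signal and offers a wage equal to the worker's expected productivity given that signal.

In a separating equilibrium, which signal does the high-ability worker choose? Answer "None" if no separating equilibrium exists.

None

Try high-ability → degree, low-ability → no degree:
  If types separate, degree earns payment 112 and no degree earns 83.
  High-ability: degree gives 112 − 7 = 105; no degree gives 83 − 0 = 83. No deviation. ✓
  Low-ability: no degree gives 83 − 0 = 83; degree gives 112 − 14 = 98. Would deviate. ✗
Try high-ability → no degree, low-ability → degree:
  If types separate, no degree earns payment 112 and degree earns 83.
  High-ability: no degree gives 112 − 0 = 112; degree gives 83 − 7 = 76. No deviation. ✓
  Low-ability: degree gives 83 − 14 = 69; no degree gives 112 − 0 = 112. Would deviate. ✗
Neither assignment is incentive-compatible.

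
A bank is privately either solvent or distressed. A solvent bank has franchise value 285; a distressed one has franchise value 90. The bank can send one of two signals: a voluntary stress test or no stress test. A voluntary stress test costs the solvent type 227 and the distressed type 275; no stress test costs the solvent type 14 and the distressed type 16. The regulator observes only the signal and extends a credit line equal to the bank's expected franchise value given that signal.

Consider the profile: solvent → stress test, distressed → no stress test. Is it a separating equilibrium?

If types separate, stress test earns payment 285 and no stress test earns 90.
Solvent: stress test gives 285 − 227 = 58; no stress test gives 90 − 14 = 76. Would deviate. ✗
Distressed: no stress test gives 90 − 16 = 74; stress test gives 285 − 275 = 10. No deviation. ✓

No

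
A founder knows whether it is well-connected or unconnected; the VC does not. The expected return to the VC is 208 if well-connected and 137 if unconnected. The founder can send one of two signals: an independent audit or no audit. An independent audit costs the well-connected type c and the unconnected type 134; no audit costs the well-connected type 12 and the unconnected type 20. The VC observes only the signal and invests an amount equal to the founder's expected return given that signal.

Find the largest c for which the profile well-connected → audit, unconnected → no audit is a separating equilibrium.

Under separation: audit → well-connected (pays 208); no audit → unconnected (pays 137).
Unconnected: 137 − 20 = 117 ≥ 208 − 134 = 74. Holds regardless of c. ✓
Well-connected: 208 − c ≥ 137 − 12, so c ≤ 208 − 125 = 83.

83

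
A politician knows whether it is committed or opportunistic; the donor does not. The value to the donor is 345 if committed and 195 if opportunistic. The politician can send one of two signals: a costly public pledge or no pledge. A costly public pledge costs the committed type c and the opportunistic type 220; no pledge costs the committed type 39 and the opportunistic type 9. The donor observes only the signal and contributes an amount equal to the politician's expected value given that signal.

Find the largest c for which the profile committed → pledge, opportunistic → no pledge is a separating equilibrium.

Under separation: pledge → committed (pays 345); no pledge → opportunistic (pays 195).
Opportunistic: 195 − 9 = 186 ≥ 345 − 220 = 125. Holds regardless of c. ✓
Committed: 345 − c ≥ 195 − 39, so c ≤ 345 − 156 = 189.

189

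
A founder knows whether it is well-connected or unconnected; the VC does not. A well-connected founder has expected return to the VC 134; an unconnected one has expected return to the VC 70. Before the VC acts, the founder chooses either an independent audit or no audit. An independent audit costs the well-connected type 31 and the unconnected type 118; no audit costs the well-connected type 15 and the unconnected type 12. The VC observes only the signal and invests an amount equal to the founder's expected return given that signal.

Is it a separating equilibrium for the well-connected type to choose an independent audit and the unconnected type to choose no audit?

Yes

If types separate, audit earns payment 134 and no audit earns 70.
Well-connected: audit gives 134 − 31 = 103; no audit gives 70 − 15 = 55. No deviation. ✓
Unconnected: no audit gives 70 − 12 = 58; audit gives 134 − 118 = 16. No deviation. ✓
Both incentive constraints hold.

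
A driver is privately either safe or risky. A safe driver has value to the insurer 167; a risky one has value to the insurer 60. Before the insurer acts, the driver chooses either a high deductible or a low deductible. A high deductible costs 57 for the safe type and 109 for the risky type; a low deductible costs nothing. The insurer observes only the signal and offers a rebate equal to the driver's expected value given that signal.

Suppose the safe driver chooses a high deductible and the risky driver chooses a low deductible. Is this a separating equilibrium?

Under separation the insurer infers type exactly: high deductible → safe (pays 167), low deductible → risky (pays 60).
Safe: high deductible gives 167 − 57 = 110; low deductible gives 60 − 0 = 60. No deviation. ✓
Risky: low deductible gives 60 − 0 = 60; high deductible gives 167 − 109 = 58. No deviation. ✓
Both incentive constraints hold.

Yes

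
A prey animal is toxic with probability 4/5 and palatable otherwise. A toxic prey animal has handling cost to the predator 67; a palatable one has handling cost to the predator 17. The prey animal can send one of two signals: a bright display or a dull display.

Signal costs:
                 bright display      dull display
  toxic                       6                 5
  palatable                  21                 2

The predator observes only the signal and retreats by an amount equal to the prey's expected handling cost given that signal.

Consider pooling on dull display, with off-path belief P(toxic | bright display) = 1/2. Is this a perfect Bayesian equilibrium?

At the pooled signal (dull display) the predator holds the prior 4/5 and pays 4/5·67 + 1/5·17 = 57. Off-path (bright display) belief 1/2 gives 1/2·67 + 1/2·17 = 42.
Toxic: dull display gives 57 − 5 = 52; bright display gives 42 − 6 = 36. Stays. ✓
Palatable: dull display gives 57 − 2 = 55; bright display gives 42 − 21 = 21. Stays. ✓

Yes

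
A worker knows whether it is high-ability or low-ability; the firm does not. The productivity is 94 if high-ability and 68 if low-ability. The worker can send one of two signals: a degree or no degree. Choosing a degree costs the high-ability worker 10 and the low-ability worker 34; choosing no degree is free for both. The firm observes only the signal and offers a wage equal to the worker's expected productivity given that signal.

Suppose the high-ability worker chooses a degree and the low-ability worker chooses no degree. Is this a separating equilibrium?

Yes

If types separate, degree earns payment 94 and no degree earns 68.
High-ability: degree gives 94 − 10 = 84; no degree gives 68 − 0 = 68. No deviation. ✓
Low-ability: no degree gives 68 − 0 = 68; degree gives 94 − 34 = 60. No deviation. ✓
Neither type gains from mimicking the other.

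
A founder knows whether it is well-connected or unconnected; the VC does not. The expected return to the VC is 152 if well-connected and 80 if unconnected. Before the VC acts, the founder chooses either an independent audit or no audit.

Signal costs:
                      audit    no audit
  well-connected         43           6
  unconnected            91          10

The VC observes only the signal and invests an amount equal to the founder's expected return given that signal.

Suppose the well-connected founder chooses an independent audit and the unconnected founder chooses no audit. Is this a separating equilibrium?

Under separation the VC infers type exactly: audit → well-connected (pays 152), no audit → unconnected (pays 80).
Well-connected: audit gives 152 − 43 = 109; no audit gives 80 − 6 = 74. No deviation. ✓
Unconnected: no audit gives 80 − 10 = 70; audit gives 152 − 91 = 61. No deviation. ✓
Neither type gains from mimicking the other.

Yes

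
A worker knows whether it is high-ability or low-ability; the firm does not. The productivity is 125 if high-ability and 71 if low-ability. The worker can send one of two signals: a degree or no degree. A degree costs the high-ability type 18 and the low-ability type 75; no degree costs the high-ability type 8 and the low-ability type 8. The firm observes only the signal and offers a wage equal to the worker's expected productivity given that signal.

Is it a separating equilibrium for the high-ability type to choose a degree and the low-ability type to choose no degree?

Yes

If types separate, degree earns payment 125 and no degree earns 71.
High-ability: degree gives 125 − 18 = 107; no degree gives 71 − 8 = 63. No deviation. ✓
Low-ability: no degree gives 71 − 8 = 63; degree gives 125 − 75 = 50. No deviation. ✓
Both incentive constraints hold.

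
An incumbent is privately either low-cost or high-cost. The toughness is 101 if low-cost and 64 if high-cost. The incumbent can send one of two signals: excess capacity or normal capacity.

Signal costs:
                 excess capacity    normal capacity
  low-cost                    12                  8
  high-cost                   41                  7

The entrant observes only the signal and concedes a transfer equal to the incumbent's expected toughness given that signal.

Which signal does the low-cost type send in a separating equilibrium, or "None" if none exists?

None

Try low-cost → excess capacity, high-cost → normal capacity:
  Under separation the entrant infers type exactly: excess capacity → low-cost (pays 101), normal capacity → high-cost (pays 64).
  Low-cost: excess capacity gives 101 − 12 = 89; normal capacity gives 64 − 8 = 56. No deviation. ✓
  High-cost: normal capacity gives 64 − 7 = 57; excess capacity gives 101 − 41 = 60. Would deviate. ✗
Try low-cost → normal capacity, high-cost → excess capacity:
  Under separation the entrant infers type exactly: normal capacity → low-cost (pays 101), excess capacity → high-cost (pays 64).
  Low-cost: normal capacity gives 101 − 8 = 93; excess capacity gives 64 − 12 = 52. No deviation. ✓
  High-cost: excess capacity gives 64 − 41 = 23; normal capacity gives 101 − 7 = 94. Would deviate. ✗
Neither assignment is incentive-compatible.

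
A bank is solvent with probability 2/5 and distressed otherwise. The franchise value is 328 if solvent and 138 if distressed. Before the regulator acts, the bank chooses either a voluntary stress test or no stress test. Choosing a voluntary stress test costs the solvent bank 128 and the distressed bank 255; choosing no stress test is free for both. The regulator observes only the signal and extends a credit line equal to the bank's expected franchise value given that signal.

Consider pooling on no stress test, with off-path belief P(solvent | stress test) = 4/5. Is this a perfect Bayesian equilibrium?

Yes

At the pooled signal (no stress test) the regulator holds the prior 2/5 and pays 2/5·328 + 3/5·138 = 214. Off-path (stress test) belief 4/5 gives 4/5·328 + 1/5·138 = 290.
Solvent: no stress test gives 214 − 0 = 214; stress test gives 290 − 128 = 162. Stays. ✓
Distressed: no stress test gives 214 − 0 = 214; stress test gives 290 − 255 = 35. Stays. ✓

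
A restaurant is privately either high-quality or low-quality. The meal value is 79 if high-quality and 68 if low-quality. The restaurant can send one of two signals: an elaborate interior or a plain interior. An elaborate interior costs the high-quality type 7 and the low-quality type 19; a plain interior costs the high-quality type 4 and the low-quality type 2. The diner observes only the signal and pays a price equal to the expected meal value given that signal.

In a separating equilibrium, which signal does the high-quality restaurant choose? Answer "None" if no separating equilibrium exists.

Try high-quality → elaborate interior, low-quality → plain interior:
  Under separation the diner infers type exactly: elaborate interior → high-quality (pays 79), plain interior → low-quality (pays 68).
  High-quality: elaborate interior gives 79 − 7 = 72; plain interior gives 68 − 4 = 64. No deviation. ✓
  Low-quality: plain interior gives 68 − 2 = 66; elaborate interior gives 79 − 19 = 60. No deviation. ✓
Both hold — the high-quality type sends elaborate interior.

elaborate interior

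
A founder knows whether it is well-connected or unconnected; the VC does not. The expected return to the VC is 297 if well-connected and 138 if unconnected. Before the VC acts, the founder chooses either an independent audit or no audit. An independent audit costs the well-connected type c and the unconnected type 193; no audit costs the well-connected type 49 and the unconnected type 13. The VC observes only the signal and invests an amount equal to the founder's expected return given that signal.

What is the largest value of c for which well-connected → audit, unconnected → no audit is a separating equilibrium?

208

Under separation: audit → well-connected (pays 297); no audit → unconnected (pays 138).
Unconnected: 138 − 13 = 125 ≥ 297 − 193 = 104. Holds regardless of c. ✓
Well-connected: 297 − c ≥ 138 − 49, so c ≤ 297 − 89 = 208.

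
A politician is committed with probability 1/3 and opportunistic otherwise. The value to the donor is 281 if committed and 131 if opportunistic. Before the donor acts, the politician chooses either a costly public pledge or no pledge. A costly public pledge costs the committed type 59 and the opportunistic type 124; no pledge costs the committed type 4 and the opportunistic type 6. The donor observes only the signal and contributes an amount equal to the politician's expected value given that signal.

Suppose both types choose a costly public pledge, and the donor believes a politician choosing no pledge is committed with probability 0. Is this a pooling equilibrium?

No

At the pooled signal (pledge) the donor holds the prior 1/3 and pays 1/3·281 + 2/3·131 = 181. Off-path (no pledge) belief 0 gives 0·281 + 1·131 = 131.
Committed: pledge gives 181 − 59 = 122; no pledge gives 131 − 4 = 127. Deviates. ✗
Opportunistic: pledge gives 181 − 124 = 57; no pledge gives 131 − 6 = 125. Deviates. ✗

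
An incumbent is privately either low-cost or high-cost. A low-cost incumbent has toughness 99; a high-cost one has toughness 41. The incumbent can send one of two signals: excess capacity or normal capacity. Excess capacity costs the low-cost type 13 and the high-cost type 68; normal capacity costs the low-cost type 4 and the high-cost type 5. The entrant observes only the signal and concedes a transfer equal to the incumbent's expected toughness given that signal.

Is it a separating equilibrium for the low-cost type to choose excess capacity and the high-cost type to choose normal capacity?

If types separate, excess capacity earns payment 99 and normal capacity earns 41.
Low-cost: excess capacity gives 99 − 13 = 86; normal capacity gives 41 − 4 = 37. No deviation. ✓
High-cost: normal capacity gives 41 − 5 = 36; excess capacity gives 99 − 68 = 31. No deviation. ✓
Neither type gains from mimicking the other.

Yes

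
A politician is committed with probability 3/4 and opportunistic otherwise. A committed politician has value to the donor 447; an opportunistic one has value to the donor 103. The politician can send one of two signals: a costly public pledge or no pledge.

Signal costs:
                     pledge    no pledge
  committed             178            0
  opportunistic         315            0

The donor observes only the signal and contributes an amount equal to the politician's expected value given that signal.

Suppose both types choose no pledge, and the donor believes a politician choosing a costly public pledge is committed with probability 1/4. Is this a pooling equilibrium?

On the equilibrium path (no pledge) the donor holds the prior 3/4 and pays 3/4·447 + 1/4·103 = 361. Off-path (pledge) belief 1/4 gives 1/4·447 + 3/4·103 = 189.
Committed: no pledge gives 361 − 0 = 361; pledge gives 189 − 178 = 11. Stays. ✓
Opportunistic: no pledge gives 361 − 0 = 361; pledge gives 189 − 315 = -126. Stays. ✓
Beliefs are Bayes-consistent on-path and both types best-respond.

Yes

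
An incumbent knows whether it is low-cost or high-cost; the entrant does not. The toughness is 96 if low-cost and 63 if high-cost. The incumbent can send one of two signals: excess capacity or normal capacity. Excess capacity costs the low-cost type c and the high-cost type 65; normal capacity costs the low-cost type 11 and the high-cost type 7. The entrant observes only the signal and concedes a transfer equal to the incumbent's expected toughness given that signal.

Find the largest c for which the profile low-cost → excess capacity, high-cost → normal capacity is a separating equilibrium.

44

Under separation: excess capacity → low-cost (pays 96); normal capacity → high-cost (pays 63).
High-cost: 63 − 7 = 56 ≥ 96 − 65 = 31. Holds regardless of c. ✓
Low-cost: 96 − c ≥ 63 − 11, so c ≤ 96 − 52 = 44.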